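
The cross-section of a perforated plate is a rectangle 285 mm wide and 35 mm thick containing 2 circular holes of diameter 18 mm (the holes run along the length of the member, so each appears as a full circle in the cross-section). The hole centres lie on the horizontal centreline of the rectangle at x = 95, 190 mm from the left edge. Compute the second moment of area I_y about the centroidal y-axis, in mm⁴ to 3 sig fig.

I_y ≈ 6.64 × 10⁷ mm⁴

Decompose the section into non-overlapping parts with the origin at the bottom-left of its bounding rectangle.
Plate: 285 × 35, A = 9 975 mm², x = 142.5 mm, Ī = 67 518 281 mm⁴.
Hole 1 (subtracted): ⌀18, A = 254.47 mm², x = 95 mm, Ī = 5 153 mm⁴.
Hole 2 (subtracted): ⌀18, A = 254.47 mm², x = 190 mm, Ī = 5 153 mm⁴.
By symmetry the centroid is at mid-width, x̄ = 142.5 mm.
Transfer each piece to the centroidal y-axis using Ī + A·d² with d = x − 142.5:
  plate: d = 0 mm → contributes +67 518 281 mm⁴
  hole 1: d = -47.5 mm → contributes −579 299 mm⁴
  hole 2: d = 47.5 mm → contributes −579 299 mm⁴
Total I = 66 359 684 mm⁴.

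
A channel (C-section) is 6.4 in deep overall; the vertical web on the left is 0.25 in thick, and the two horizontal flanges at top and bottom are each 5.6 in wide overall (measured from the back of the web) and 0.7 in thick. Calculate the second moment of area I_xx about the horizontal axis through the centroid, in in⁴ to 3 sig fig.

I_xx ≈ 66.6 in⁴

Treat the section as a set of non-overlapping primitives; coordinates are from the bounding-box lower-left.
Web: 0.25 × 6.4, A = 1.6 in², y = 3.2 in, Ī = 5.4613 in⁴.
Top flange (beyond web): 5.35 × 0.7, A = 3.745 in², y = 6.05 in, Ī = 0.15292 in⁴.
Bottom flange (beyond web): 5.35 × 0.7, A = 3.745 in², y = 0.35 in, Ī = 0.15292 in⁴.
By symmetry the centroid is at mid-height, ȳ = 3.2 in.
Transfer each piece to the horizontal axis through the centroid using Ī + A·d² with d = y − 3.2:
  web: d = 0 in → contributes +5.4613 in⁴
  top flange (beyond web): d = 2.85 in → contributes +30.572 in⁴
  bottom flange (beyond web): d = -2.85 in → contributes +30.572 in⁴
Total I = 66.605 in⁴.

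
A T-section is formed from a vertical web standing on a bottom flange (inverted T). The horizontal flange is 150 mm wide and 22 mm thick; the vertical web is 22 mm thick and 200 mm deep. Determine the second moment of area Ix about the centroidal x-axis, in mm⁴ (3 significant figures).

Ix ≈ 3.80 × 10⁷ mm⁴

Treat the section as a set of non-overlapping primitives; coordinates are from the bounding-box lower-left.
Flange: 150 × 22, A = 3 300 mm², y = 11 mm, Ī = 133 100 mm⁴.
Web: 22 × 200, A = 4 400 mm², y = 122 mm, Ī = 14 666 667 mm⁴.
Centroid: ȳ = ΣA·y / ΣA = 74.429 mm.
Transfer each piece to the centroidal x-axis using Ī + A·d² with d = y − 74.429:
  flange: d = -63.429 mm → contributes +13 409 606 mm⁴
  web: d = 47.571 mm → contributes +24 624 046 mm⁴
Total I = 38 033 652 mm⁴.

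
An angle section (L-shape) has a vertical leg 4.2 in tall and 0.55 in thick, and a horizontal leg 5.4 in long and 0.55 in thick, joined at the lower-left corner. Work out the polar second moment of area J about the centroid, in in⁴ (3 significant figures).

Treat the section as a set of non-overlapping primitives; coordinates are from the bounding-box lower-left.
Vertical leg: 0.55 × 4.2, A = 2.31 in², y = 2.1 in, Ī = 3.3957 in⁴.
Horizontal leg (remainder): 4.85 × 0.55, A = 2.6675 in², y = 0.275 in, Ī = 0.067243 in⁴.
Centroid: ȳ = ΣA·y / ΣA = 1.122 in.
Transfer each piece to the centroidal x-axis using Ī + A·d² with d = y − 1.122:
  vertical leg: d = 0.97804 in → contributes +5.6054 in⁴
  horizontal leg (remainder): d = -0.84696 in → contributes +1.9808 in⁴
Total I = 7.5861 in⁴.
For the y-axis: x̄ = 1.722 in.
Repeating about the centroidal y-axis gives I_y = 14.312 in⁴.
Polar second moment: J = I_x + I_y = 21.898 in⁴.

J ≈ 21.9 in⁴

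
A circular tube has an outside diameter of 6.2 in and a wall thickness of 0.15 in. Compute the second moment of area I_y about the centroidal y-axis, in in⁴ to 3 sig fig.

Split into non-overlapping primitives; take the origin at the lower-left of the bounding box.
Outer circle: ⌀6.2, A = 30.191 in², x = 3.1 in, Ī = 72.533 in⁴.
Bore (subtracted): ⌀5.9, A = 27.34 in², x = 3.1 in, Ī = 59.481 in⁴.
By symmetry the centroid is at mid-width, x̄ = 3.1 in.
All pieces are centred on the centroidal y-axis, so I = ΣĪ (holes subtracted) = 13.052 in⁴.

I_y ≈ 13.1 in⁴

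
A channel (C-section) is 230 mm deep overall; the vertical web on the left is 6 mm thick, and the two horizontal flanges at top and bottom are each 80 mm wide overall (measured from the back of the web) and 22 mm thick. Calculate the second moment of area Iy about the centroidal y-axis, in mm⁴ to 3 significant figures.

Treat the section as a set of non-overlapping primitives; coordinates are from the bounding-box lower-left.
Web: 6 × 230, A = 1 380 mm², x = 3 mm, Ī = 4 140 mm⁴.
Top flange (beyond web): 74 × 22, A = 1 628 mm², x = 43 mm, Ī = 742 911 mm⁴.
Bottom flange (beyond web): 74 × 22, A = 1 628 mm², x = 43 mm, Ī = 742 911 mm⁴.
Centroid: x̄ = ΣA·x / ΣA = 31.093 mm.
Transfer each piece to the centroidal y-axis using Ī + A·d² with d = x − 31.093:
  web: d = -28.093 mm → contributes +1 093 273 mm⁴
  top flange (beyond web): d = 11.907 mm → contributes +973 716 mm⁴
  bottom flange (beyond web): d = 11.907 mm → contributes +973 716 mm⁴
Total I = 3 040 705 mm⁴.

Iy ≈ 3.04 × 10⁶ mm⁴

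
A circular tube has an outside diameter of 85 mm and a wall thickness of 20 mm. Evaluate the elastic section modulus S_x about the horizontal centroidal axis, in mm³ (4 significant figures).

S_x ≈ 5.556 × 10⁴ mm³

Split into non-overlapping primitives; take the origin at the lower-left of the bounding box.
Outer circle: ⌀85, A = 5674.5 mm², y = 42.5 mm, Ī = 2 562 392 mm⁴.
Bore (subtracted): ⌀45, A = 1590.43 mm², y = 42.5 mm, Ī = 201 289 mm⁴.
By symmetry the centroid is at mid-height, ȳ = 42.5 mm.
All pieces are centred on the horizontal centroidal axis, so I = ΣĪ (holes subtracted) = 2 361 103 mm⁴.
Extreme fibre distance c = 42.5 mm; S = I/c = 55555.4 mm³.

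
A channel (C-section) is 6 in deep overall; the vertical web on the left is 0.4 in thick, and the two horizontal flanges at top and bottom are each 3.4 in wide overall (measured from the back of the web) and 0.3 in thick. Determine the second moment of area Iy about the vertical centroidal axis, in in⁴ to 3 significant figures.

Iy ≈ 4.35 in⁴

Break the section into simple shapes (no overlaps), measuring from the bottom-left corner of the bounding box.
Web: 0.4 × 6, A = 2.4 in², x = 0.2 in, Ī = 0.032 in⁴.
Top flange (beyond web): 3 × 0.3, A = 0.9 in², x = 1.9 in, Ī = 0.675 in⁴.
Bottom flange (beyond web): 3 × 0.3, A = 0.9 in², x = 1.9 in, Ī = 0.675 in⁴.
Centroid: x̄ = ΣA·x / ΣA = 0.92857 in.
Transfer each piece to the vertical centroidal axis using Ī + A·d² with d = x − 0.92857:
  web: d = -0.72857 in → contributes +1.306 in⁴
  top flange (beyond web): d = 0.97143 in → contributes +1.5243 in⁴
  bottom flange (beyond web): d = 0.97143 in → contributes +1.5243 in⁴
Total I = 4.3546 in⁴.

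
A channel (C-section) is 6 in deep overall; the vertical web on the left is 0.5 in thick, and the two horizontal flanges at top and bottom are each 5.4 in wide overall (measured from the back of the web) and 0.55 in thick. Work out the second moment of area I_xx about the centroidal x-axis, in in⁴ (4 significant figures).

Break the section into simple shapes (no overlaps), measuring from the bottom-left corner of the bounding box.
Web: 0.5 × 6, A = 3 in², y = 3 in, Ī = 9 in⁴.
Top flange (beyond web): 4.9 × 0.55, A = 2.695 in², y = 5.725 in, Ī = 0.0679365 in⁴.
Bottom flange (beyond web): 4.9 × 0.55, A = 2.695 in², y = 0.275 in, Ī = 0.0679365 in⁴.
By symmetry the centroid is at mid-height, ȳ = 3 in.
Transfer each piece to the centroidal x-axis using Ī + A·d² with d = y − 3:
  web: d = 0 in → contributes +9 in⁴
  top flange (beyond web): d = 2.725 in → contributes +20.08 in⁴
  bottom flange (beyond web): d = -2.725 in → contributes +20.08 in⁴
Total I = 49.16 in⁴.

I_xx ≈ 49.16 in⁴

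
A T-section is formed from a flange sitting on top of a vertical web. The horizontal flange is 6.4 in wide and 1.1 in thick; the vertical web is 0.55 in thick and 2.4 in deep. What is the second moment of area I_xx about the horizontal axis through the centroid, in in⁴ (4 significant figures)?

I_xx ≈ 4.748 in⁴

Treat the section as a set of non-overlapping primitives; coordinates are from the bounding-box lower-left.
Flange: 6.4 × 1.1, A = 7.04 in², y = 2.95 in, Ī = 0.709867 in⁴.
Web: 0.55 × 2.4, A = 1.32 in², y = 1.2 in, Ī = 0.6336 in⁴.
Centroid: ȳ = ΣA·y / ΣA = 2.67368 in.
Transfer each piece to the horizontal axis through the centroid using Ī + A·d² with d = y − 2.67368:
  flange: d = 0.276316 in → contributes +1.24737 in⁴
  web: d = -1.47368 in → contributes +3.5003 in⁴
Total I = 4.74768 in⁴.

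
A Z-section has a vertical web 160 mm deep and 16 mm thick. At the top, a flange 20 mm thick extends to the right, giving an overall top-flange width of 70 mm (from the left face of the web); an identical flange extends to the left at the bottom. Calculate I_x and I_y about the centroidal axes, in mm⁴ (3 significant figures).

Split into non-overlapping primitives; take the origin at the lower-left of the bounding box.
Web: 16 × 160, A = 2 560 mm², y = 80 mm, Ī = 5 461 333 mm⁴.
Top flange (beyond web): 54 × 20, A = 1 080 mm², y = 150 mm, Ī = 36 000 mm⁴.
Bottom flange (beyond web): 54 × 20, A = 1 080 mm², y = 10 mm, Ī = 36 000 mm⁴.
Centroid: ȳ = ΣA·y / ΣA = 80 mm.
Transfer each piece to the centroidal x-axis using Ī + A·d² with d = y − 80:
  web: d = 0 mm → contributes +5 461 333 mm⁴
  top flange (beyond web): d = 70 mm → contributes +5 328 000 mm⁴
  bottom flange (beyond web): d = -70 mm → contributes +5 328 000 mm⁴
Total I = 16 117 333 mm⁴.
For the y-axis: x̄ = 62 mm.
Repeating about the centroidal y-axis gives I_y = 3 225 493 mm⁴.

I_x ≈ 1.61 × 10⁷ mm⁴, I_y ≈ 3.23 × 10⁶ mm⁴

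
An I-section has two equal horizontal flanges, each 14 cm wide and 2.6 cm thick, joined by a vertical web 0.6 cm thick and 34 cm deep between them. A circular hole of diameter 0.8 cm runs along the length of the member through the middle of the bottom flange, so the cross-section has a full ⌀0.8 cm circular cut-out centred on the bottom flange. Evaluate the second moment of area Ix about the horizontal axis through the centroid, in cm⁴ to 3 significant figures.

Ix ≈ 2.62 × 10⁴ cm⁴

Decompose the section into non-overlapping parts with the origin at the bottom-left of its bounding rectangle.
Bottom flange: 14 × 2.6, A = 36.4 cm², y = 1.3 cm, Ī = 20.505 cm⁴.
Web: 0.6 × 34, A = 20.4 cm², y = 19.6 cm, Ī = 1965.2 cm⁴.
Top flange: 14 × 2.6, A = 36.4 cm², y = 37.9 cm, Ī = 20.505 cm⁴.
Hole (subtracted): ⌀0.8, A = 0.50265 cm², y = 1.3 cm, Ī = 0.020106 cm⁴.
Centroid: ȳ = ΣA·y / ΣA = 19.699 cm.
Transfer each piece to the horizontal axis through the centroid using Ī + A·d² with d = y − 19.699:
  bottom flange: d = -18.399 cm → contributes +12 343 cm⁴
  web: d = -0.099232 cm → contributes +1965.4 cm⁴
  top flange: d = 18.201 cm → contributes +12 079 cm⁴
  hole: d = -18.399 cm → contributes −170.18 cm⁴
Total I = 26 217 cm⁴.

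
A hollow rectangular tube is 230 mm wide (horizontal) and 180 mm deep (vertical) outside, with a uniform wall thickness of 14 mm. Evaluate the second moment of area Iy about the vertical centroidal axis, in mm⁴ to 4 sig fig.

Iy ≈ 7.810 × 10⁷ mm⁴

Treat the section as a set of non-overlapping primitives; coordinates are from the bounding-box lower-left.
Outer rectangle: 230 × 180, A = 41 400 mm², x = 115 mm, Ī = 182 505 000 mm⁴.
Inner void (subtracted): 202 × 152, A = 30 704 mm², x = 115 mm, Ī = 104 403 835 mm⁴.
By symmetry the centroid is at mid-width, x̄ = 115 mm.
All pieces are centred on the vertical centroidal axis, so I = ΣĪ (holes subtracted) = 78 101 165 mm⁴.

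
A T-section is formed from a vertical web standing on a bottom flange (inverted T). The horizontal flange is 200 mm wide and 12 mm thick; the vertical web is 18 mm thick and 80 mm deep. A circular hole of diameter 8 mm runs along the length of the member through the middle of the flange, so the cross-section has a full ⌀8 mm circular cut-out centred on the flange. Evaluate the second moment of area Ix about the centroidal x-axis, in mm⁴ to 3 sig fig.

Ix ≈ 2.69 × 10⁶ mm⁴

Split into non-overlapping primitives; take the origin at the lower-left of the bounding box.
Flange: 200 × 12, A = 2 400 mm², y = 6 mm, Ī = 28 800 mm⁴.
Web: 18 × 80, A = 1 440 mm², y = 52 mm, Ī = 768 000 mm⁴.
Hole (subtracted): ⌀8, A = 50.265 mm², y = 6 mm, Ī = 201.06 mm⁴.
Centroid: ȳ = ΣA·y / ΣA = 23.479 mm.
Transfer each piece to the centroidal x-axis using Ī + A·d² with d = y − 23.479:
  flange: d = -17.479 mm → contributes +762 020 mm⁴
  web: d = 28.521 mm → contributes +1 939 381 mm⁴
  hole: d = -17.479 mm → contributes −15 558 mm⁴
Total I = 2 685 843 mm⁴.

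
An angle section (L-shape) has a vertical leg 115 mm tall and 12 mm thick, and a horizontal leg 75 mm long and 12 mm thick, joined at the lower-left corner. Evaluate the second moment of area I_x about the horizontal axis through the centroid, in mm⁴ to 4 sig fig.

Decompose the section into non-overlapping parts with the origin at the bottom-left of its bounding rectangle.
Vertical leg: 12 × 115, A = 1 380 mm², y = 57.5 mm, Ī = 1 520 875 mm⁴.
Horizontal leg (remainder): 63 × 12, A = 756 mm², y = 6 mm, Ī = 9 072 mm⁴.
Centroid: ȳ = ΣA·y / ΣA = 39.2725 mm.
Transfer each piece to the horizontal axis through the centroid using Ī + A·d² with d = y − 39.2725:
  vertical leg: d = 18.2275 mm → contributes +1 979 370 mm⁴
  horizontal leg (remainder): d = -33.2725 mm → contributes +846 007 mm⁴
Total I = 2 825 377 mm⁴.

I_x ≈ 2.825 × 10⁶ mm⁴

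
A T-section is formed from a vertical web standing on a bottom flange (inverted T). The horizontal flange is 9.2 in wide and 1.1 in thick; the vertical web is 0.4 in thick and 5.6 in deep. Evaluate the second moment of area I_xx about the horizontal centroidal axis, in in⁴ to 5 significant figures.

I_xx ≈ 27.457 in⁴

Break the section into simple shapes (no overlaps), measuring from the bottom-left corner of the bounding box.
Flange: 9.2 × 1.1, A = 10.12 in², y = 0.55 in, Ī = 1.020433 in⁴.
Web: 0.4 × 5.6, A = 2.24 in², y = 3.9 in, Ī = 5.853867 in⁴.
Centroid: ȳ = ΣA·y / ΣA = 1.15712 in.
Transfer each piece to the horizontal centroidal axis using Ī + A·d² with d = y − 1.15712:
  flange: d = -0.6071197 in → contributes +4.750608 in⁴
  web: d = 2.74288 in → contributes +22.70627 in⁴
Total I = 27.45687 in⁴.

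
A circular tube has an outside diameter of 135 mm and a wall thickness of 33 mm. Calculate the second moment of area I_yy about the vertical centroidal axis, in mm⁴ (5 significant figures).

Decompose the section into non-overlapping parts with the origin at the bottom-left of its bounding rectangle.
Outer circle: ⌀135, A = 14313.88 mm², x = 67.5 mm, Ī = 16 304 406 mm⁴.
Bore (subtracted): ⌀69, A = 3739.281 mm², x = 67.5 mm, Ī = 1 112 670 mm⁴.
By symmetry the centroid is at mid-width, x̄ = 67.5 mm.
All pieces are centred on the vertical centroidal axis, so I = ΣĪ (holes subtracted) = 15 191 736 mm⁴.

I_yy ≈ 1.5192 × 10⁷ mm⁴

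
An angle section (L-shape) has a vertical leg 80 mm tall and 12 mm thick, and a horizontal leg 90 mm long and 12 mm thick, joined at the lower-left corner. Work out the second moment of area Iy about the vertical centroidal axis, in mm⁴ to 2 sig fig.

Treat the section as a set of non-overlapping primitives; coordinates are from the bounding-box lower-left.
Vertical leg: 12 × 80, A = 960 mm², x = 6 mm, Ī = 11 520 mm⁴.
Horizontal leg (remainder): 78 × 12, A = 936 mm², x = 51 mm, Ī = 474 552 mm⁴.
Centroid: x̄ = ΣA·x / ΣA = 28.22 mm.
Transfer each piece to the vertical centroidal axis using Ī + A·d² with d = x − 28.22:
  vertical leg: d = -22.22 mm → contributes +485 294 mm⁴
  horizontal leg (remainder): d = 22.78 mm → contributes +960 474 mm⁴
Total I = 1 445 768 mm⁴.

Iy ≈ 1.4 × 10⁶ mm⁴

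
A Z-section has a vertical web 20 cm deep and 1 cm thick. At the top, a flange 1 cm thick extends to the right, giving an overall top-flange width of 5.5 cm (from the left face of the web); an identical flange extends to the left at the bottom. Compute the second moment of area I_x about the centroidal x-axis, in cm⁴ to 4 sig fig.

Split into non-overlapping primitives; take the origin at the lower-left of the bounding box.
Web: 1 × 20, A = 20 cm², y = 10 cm, Ī = 666.667 cm⁴.
Top flange (beyond web): 4.5 × 1, A = 4.5 cm², y = 19.5 cm, Ī = 0.375 cm⁴.
Bottom flange (beyond web): 4.5 × 1, A = 4.5 cm², y = 0.5 cm, Ī = 0.375 cm⁴.
Centroid: ȳ = ΣA·y / ΣA = 10 cm.
Transfer each piece to the centroidal x-axis using Ī + A·d² with d = y − 10:
  web: d = 0 cm → contributes +666.667 cm⁴
  top flange (beyond web): d = 9.5 cm → contributes +406.5 cm⁴
  bottom flange (beyond web): d = -9.5 cm → contributes +406.5 cm⁴
Total I = 1479.67 cm⁴.

I_x ≈ 1480 cm⁴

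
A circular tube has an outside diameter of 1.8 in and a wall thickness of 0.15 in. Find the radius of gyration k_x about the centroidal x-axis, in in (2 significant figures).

k_x ≈ 0.59 in

Decompose the section into non-overlapping parts with the origin at the bottom-left of its bounding rectangle.
Outer circle: ⌀1.8, A = 2.545 in², y = 0.9 in, Ī = 0.5153 in⁴.
Bore (subtracted): ⌀1.5, A = 1.767 in², y = 0.9 in, Ī = 0.2485 in⁴.
By symmetry the centroid is at mid-height, ȳ = 0.9 in.
All pieces are centred on the centroidal x-axis, so I = ΣĪ (holes subtracted) = 0.2668 in⁴.
Radius of gyration: k = √(I/A) = √(0.2668 / 0.7775) = 0.5858 in.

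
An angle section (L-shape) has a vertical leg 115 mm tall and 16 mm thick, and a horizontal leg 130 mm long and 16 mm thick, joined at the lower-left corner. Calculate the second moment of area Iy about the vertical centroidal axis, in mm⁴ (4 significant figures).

Iy ≈ 5.885 × 10⁶ mm⁴

Decompose the section into non-overlapping parts with the origin at the bottom-left of its bounding rectangle.
Vertical leg: 16 × 115, A = 1 840 mm², x = 8 mm, Ī = 39253.3 mm⁴.
Horizontal leg (remainder): 114 × 16, A = 1 824 mm², x = 73 mm, Ī = 1 975 392 mm⁴.
Centroid: x̄ = ΣA·x / ΣA = 40.3581 mm.
Transfer each piece to the vertical centroidal axis using Ī + A·d² with d = x − 40.3581:
  vertical leg: d = -32.3581 mm → contributes +1 965 817 mm⁴
  horizontal leg (remainder): d = 32.6419 mm → contributes +3 918 855 mm⁴
Total I = 5 884 672 mm⁴.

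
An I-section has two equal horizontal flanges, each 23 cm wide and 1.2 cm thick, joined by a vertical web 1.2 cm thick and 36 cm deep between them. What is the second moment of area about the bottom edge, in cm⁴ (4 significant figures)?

Split into non-overlapping primitives; take the origin at the lower-left of the bounding box.
Bottom flange: 23 × 1.2, A = 27.6 cm², y = 0.6 cm, Ī = 3.312 cm⁴.
Web: 1.2 × 36, A = 43.2 cm², y = 19.2 cm, Ī = 4665.6 cm⁴.
Top flange: 23 × 1.2, A = 27.6 cm², y = 37.8 cm, Ī = 3.312 cm⁴.
Transfer each piece to the base of the section using Ī + A·d² with d = y − 0:
  bottom flange: d = 0.6 cm → contributes +13.248 cm⁴
  web: d = 19.2 cm → contributes +20590.8 cm⁴
  top flange: d = 37.8 cm → contributes +39439.3 cm⁴
Total I = 60043.4 cm⁴.

I_base ≈ 6.004 × 10⁴ cm⁴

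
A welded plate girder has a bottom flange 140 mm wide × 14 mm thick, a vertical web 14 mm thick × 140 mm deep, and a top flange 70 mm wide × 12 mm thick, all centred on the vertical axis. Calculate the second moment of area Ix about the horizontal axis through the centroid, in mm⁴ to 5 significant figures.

Decompose the section into non-overlapping parts with the origin at the bottom-left of its bounding rectangle.
Bottom plate: 140 × 14, A = 1 960 mm², y = 7 mm, Ī = 32013.33 mm⁴.
Web plate: 14 × 140, A = 1 960 mm², y = 84 mm, Ī = 3 201 333 mm⁴.
Top plate: 70 × 12, A = 840 mm², y = 160 mm, Ī = 10 080 mm⁴.
Centroid: ȳ = ΣA·y / ΣA = 65.70588 mm.
Transfer each piece to the horizontal axis through the centroid using Ī + A·d² with d = y − 65.70588:
  bottom plate: d = -58.70588 mm → contributes +6 786 919 mm⁴
  web plate: d = 18.29412 mm → contributes +3 857 296 mm⁴
  top plate: d = 94.29412 mm → contributes +7 478 840 mm⁴
Total I = 18 123 055 mm⁴.

Ix ≈ 1.8123 × 10⁷ mm⁴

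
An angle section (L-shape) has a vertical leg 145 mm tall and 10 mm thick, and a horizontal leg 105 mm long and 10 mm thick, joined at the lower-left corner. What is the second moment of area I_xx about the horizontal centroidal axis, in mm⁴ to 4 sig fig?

I_xx ≈ 5.164 × 10⁶ mm⁴

Treat the section as a set of non-overlapping primitives; coordinates are from the bounding-box lower-left.
Vertical leg: 10 × 145, A = 1 450 mm², y = 72.5 mm, Ī = 2 540 521 mm⁴.
Horizontal leg (remainder): 95 × 10, A = 950 mm², y = 5 mm, Ī = 7916.67 mm⁴.
Centroid: ȳ = ΣA·y / ΣA = 45.7813 mm.
Transfer each piece to the horizontal centroidal axis using Ī + A·d² with d = y − 45.7813:
  vertical leg: d = 26.7188 mm → contributes +3 575 664 mm⁴
  horizontal leg (remainder): d = -40.7813 mm → contributes +1 587 872 mm⁴
Total I = 5 163 535 mm⁴.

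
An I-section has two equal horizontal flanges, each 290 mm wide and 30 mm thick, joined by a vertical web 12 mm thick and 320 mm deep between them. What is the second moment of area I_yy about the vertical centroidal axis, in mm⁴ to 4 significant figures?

Treat the section as a set of non-overlapping primitives; coordinates are from the bounding-box lower-left.
Bottom flange: 290 × 30, A = 8 700 mm², x = 145 mm, Ī = 60 972 500 mm⁴.
Web: 12 × 320, A = 3 840 mm², x = 145 mm, Ī = 46 080 mm⁴.
Top flange: 290 × 30, A = 8 700 mm², x = 145 mm, Ī = 60 972 500 mm⁴.
By symmetry the centroid is at mid-width, x̄ = 145 mm.
All pieces are centred on the vertical centroidal axis, so I = ΣĪ = 121 991 080 mm⁴.

I_yy ≈ 1.220 × 10⁸ mm⁴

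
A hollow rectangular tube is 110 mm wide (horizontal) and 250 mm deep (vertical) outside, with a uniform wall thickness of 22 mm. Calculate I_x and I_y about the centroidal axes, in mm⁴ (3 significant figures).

I_x ≈ 9.51 × 10⁷ mm⁴, I_y ≈ 2.28 × 10⁷ mm⁴

Decompose the section into non-overlapping parts with the origin at the bottom-left of its bounding rectangle.
Outer rectangle: 110 × 250, A = 27 500 mm², y = 125 mm, Ī = 143 229 167 mm⁴.
Inner void (subtracted): 66 × 206, A = 13 596 mm², y = 125 mm, Ī = 48 079 988 mm⁴.
By symmetry the centroid is at mid-height, ȳ = 125 mm.
All pieces are centred on the centroidal x-axis, so I = ΣĪ (holes subtracted) = 95 149 179 mm⁴.
Repeating about the centroidal y-axis gives I_y = 22 793 819 mm⁴.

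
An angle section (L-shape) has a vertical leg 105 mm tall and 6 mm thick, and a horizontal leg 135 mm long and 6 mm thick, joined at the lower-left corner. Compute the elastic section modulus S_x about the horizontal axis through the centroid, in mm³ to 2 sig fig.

Decompose the section into non-overlapping parts with the origin at the bottom-left of its bounding rectangle.
Vertical leg: 6 × 105, A = 630 mm², y = 52.5 mm, Ī = 578 813 mm⁴.
Horizontal leg (remainder): 129 × 6, A = 774 mm², y = 3 mm, Ī = 2 322 mm⁴.
Centroid: ȳ = ΣA·y / ΣA = 25.21 mm.
Transfer each piece to the horizontal axis through the centroid using Ī + A·d² with d = y − 25.21:
  vertical leg: d = 27.29 mm → contributes +1 047 948 mm⁴
  horizontal leg (remainder): d = -22.21 mm → contributes +384 177 mm⁴
Total I = 1 432 125 mm⁴.
Extreme fibre distance c = 79.79 mm; S = I/c = 17 949 mm³.

S_x ≈ 1.8 × 10⁴ mm³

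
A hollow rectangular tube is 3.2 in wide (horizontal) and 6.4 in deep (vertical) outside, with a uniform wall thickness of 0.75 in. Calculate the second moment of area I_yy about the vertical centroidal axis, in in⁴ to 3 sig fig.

I_yy ≈ 15.5 in⁴

Break the section into simple shapes (no overlaps), measuring from the bottom-left corner of the bounding box.
Outer rectangle: 3.2 × 6.4, A = 20.48 in², x = 1.6 in, Ī = 17.476 in⁴.
Inner void (subtracted): 1.7 × 4.9, A = 8.33 in², x = 1.6 in, Ī = 2.0061 in⁴.
By symmetry the centroid is at mid-width, x̄ = 1.6 in.
All pieces are centred on the vertical centroidal axis, so I = ΣĪ (holes subtracted) = 15.47 in⁴.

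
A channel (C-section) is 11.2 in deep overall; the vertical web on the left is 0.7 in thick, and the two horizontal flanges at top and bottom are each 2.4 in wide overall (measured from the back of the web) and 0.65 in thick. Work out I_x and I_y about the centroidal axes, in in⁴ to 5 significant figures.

I_x ≈ 143.53 in⁴, I_y ≈ 3.3350 in⁴

Decompose the section into non-overlapping parts with the origin at the bottom-left of its bounding rectangle.
Web: 0.7 × 11.2, A = 7.84 in², y = 5.6 in, Ī = 81.95413 in⁴.
Top flange (beyond web): 1.7 × 0.65, A = 1.105 in², y = 10.875 in, Ī = 0.03890521 in⁴.
Bottom flange (beyond web): 1.7 × 0.65, A = 1.105 in², y = 0.325 in, Ī = 0.03890521 in⁴.
By symmetry the centroid is at mid-height, ȳ = 5.6 in.
Transfer each piece to the centroidal x-axis using Ī + A·d² with d = y − 5.6:
  web: d = 0 in → contributes +81.95413 in⁴
  top flange (beyond web): d = 5.275 in → contributes +30.78622 in⁴
  bottom flange (beyond web): d = -5.275 in → contributes +30.78622 in⁴
Total I = 143.5266 in⁴.
For the y-axis: x̄ = 0.6138806 in.
Repeating about the centroidal y-axis gives I_y = 3.334964 in⁴.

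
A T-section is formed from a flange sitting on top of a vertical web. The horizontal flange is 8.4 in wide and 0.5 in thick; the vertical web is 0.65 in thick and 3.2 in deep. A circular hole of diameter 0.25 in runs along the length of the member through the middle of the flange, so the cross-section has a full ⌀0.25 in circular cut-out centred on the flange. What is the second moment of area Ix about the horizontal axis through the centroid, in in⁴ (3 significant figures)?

Ix ≈ 6.60 in⁴

Split into non-overlapping primitives; take the origin at the lower-left of the bounding box.
Flange: 8.4 × 0.5, A = 4.2 in², y = 3.45 in, Ī = 0.0875 in⁴.
Web: 0.65 × 3.2, A = 2.08 in², y = 1.6 in, Ī = 1.7749 in⁴.
Hole (subtracted): ⌀0.25, A = 0.049087 in², y = 3.45 in, Ī = 0.00019175 in⁴.
Centroid: ȳ = ΣA·y / ΣA = 2.8324 in.
Transfer each piece to the horizontal axis through the centroid using Ī + A·d² with d = y − 2.8324:
  flange: d = 0.61757 in → contributes +1.6893 in⁴
  web: d = -1.2324 in → contributes +4.9342 in⁴
  hole: d = 0.61757 in → contributes −0.018913 in⁴
Total I = 6.6046 in⁴.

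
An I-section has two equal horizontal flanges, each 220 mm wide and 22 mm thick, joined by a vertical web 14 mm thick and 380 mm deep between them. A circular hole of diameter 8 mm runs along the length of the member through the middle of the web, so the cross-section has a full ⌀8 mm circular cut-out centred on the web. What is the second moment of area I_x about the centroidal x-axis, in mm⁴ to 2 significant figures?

I_x ≈ 4.6 × 10⁸ mm⁴

Split into non-overlapping primitives; take the origin at the lower-left of the bounding box.
Bottom flange: 220 × 22, A = 4 840 mm², y = 11 mm, Ī = 195 213 mm⁴.
Web: 14 × 380, A = 5 320 mm², y = 212 mm, Ī = 64 017 333 mm⁴.
Top flange: 220 × 22, A = 4 840 mm², y = 413 mm, Ī = 195 213 mm⁴.
Hole (subtracted): ⌀8, A = 50.27 mm², y = 212 mm, Ī = 201.1 mm⁴.
By symmetry the centroid is at mid-height, ȳ = 212 mm.
Transfer each piece to the centroidal x-axis using Ī + A·d² with d = y − 212:
  bottom flange: d = -201 mm → contributes +195 736 053 mm⁴
  web: d = 0 mm → contributes +64 017 333 mm⁴
  top flange: d = 201 mm → contributes +195 736 053 mm⁴
  hole: d = 0 mm → contributes −201.1 mm⁴
Total I = 455 489 239 mm⁴.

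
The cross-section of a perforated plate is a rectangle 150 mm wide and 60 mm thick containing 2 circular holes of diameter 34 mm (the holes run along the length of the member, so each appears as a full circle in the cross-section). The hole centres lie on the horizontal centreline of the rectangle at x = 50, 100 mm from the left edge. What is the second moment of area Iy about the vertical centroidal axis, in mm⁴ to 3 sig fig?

Iy ≈ 1.56 × 10⁷ mm⁴

Break the section into simple shapes (no overlaps), measuring from the bottom-left corner of the bounding box.
Plate: 150 × 60, A = 9 000 mm², x = 75 mm, Ī = 16 875 000 mm⁴.
Hole 1 (subtracted): ⌀34, A = 907.92 mm², x = 50 mm, Ī = 65 597 mm⁴.
Hole 2 (subtracted): ⌀34, A = 907.92 mm², x = 100 mm, Ī = 65 597 mm⁴.
By symmetry the centroid is at mid-width, x̄ = 75 mm.
Transfer each piece to the vertical centroidal axis using Ī + A·d² with d = x − 75:
  plate: d = 0 mm → contributes +16 875 000 mm⁴
  hole 1: d = -25 mm → contributes −633 047 mm⁴
  hole 2: d = 25 mm → contributes −633 047 mm⁴
Total I = 15 608 905 mm⁴.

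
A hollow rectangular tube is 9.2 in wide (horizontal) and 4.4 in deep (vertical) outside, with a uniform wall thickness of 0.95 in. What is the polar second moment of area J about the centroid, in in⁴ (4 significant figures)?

Decompose the section into non-overlapping parts with the origin at the bottom-left of its bounding rectangle.
Outer rectangle: 9.2 × 4.4, A = 40.48 in², y = 2.2 in, Ī = 65.3077 in⁴.
Inner void (subtracted): 7.3 × 2.5, A = 18.25 in², y = 2.2 in, Ī = 9.50521 in⁴.
By symmetry the centroid is at mid-height, ȳ = 2.2 in.
All pieces are centred on the centroidal x-axis, so I = ΣĪ (holes subtracted) = 55.8025 in⁴.
Repeating about the centroidal y-axis gives I_y = 204.474 in⁴.
Polar second moment: J = I_x + I_y = 260.276 in⁴.

J ≈ 260.3 in⁴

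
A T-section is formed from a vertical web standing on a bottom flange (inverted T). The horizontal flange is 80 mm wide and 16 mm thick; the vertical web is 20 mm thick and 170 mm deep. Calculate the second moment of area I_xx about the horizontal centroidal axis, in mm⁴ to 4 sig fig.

I_xx ≈ 1.626 × 10⁷ mm⁴

Split into non-overlapping primitives; take the origin at the lower-left of the bounding box.
Flange: 80 × 16, A = 1 280 mm², y = 8 mm, Ī = 27306.7 mm⁴.
Web: 20 × 170, A = 3 400 mm², y = 101 mm, Ī = 8 188 333 mm⁴.
Centroid: ȳ = ΣA·y / ΣA = 75.5641 mm.
Transfer each piece to the horizontal centroidal axis using Ī + A·d² with d = y − 75.5641:
  flange: d = -67.5641 mm → contributes +5 870 389 mm⁴
  web: d = 25.4359 mm → contributes +10 388 082 mm⁴
Total I = 16 258 471 mm⁴.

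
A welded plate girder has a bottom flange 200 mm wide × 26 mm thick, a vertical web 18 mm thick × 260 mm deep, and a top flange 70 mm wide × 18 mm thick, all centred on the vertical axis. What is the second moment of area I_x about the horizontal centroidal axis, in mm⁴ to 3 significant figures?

I_x ≈ 1.28 × 10⁸ mm⁴

Break the section into simple shapes (no overlaps), measuring from the bottom-left corner of the bounding box.
Bottom plate: 200 × 26, A = 5 200 mm², y = 13 mm, Ī = 292 933 mm⁴.
Web plate: 18 × 260, A = 4 680 mm², y = 156 mm, Ī = 26 364 000 mm⁴.
Top plate: 70 × 18, A = 1 260 mm², y = 295 mm, Ī = 34 020 mm⁴.
Centroid: ȳ = ΣA·y / ΣA = 104.97 mm.
Transfer each piece to the horizontal centroidal axis using Ī + A·d² with d = y − 104.97:
  bottom plate: d = -91.971 mm → contributes +44 278 253 mm⁴
  web plate: d = 51.029 mm → contributes +38 550 396 mm⁴
  top plate: d = 190.03 mm → contributes +45 533 775 mm⁴
Total I = 128 362 424 mm⁴.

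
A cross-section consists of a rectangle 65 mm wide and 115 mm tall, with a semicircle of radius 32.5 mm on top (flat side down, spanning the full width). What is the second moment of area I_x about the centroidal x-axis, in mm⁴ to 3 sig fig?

I_x ≈ 1.53 × 10⁷ mm⁴

Break the section into simple shapes (no overlaps), measuring from the bottom-left corner of the bounding box.
Rectangular body: 65 × 115, A = 7 475 mm², y = 57.5 mm, Ī = 8 238 073 mm⁴.
Semicircular cap: semicircle r = 32.5, A = 1659.2 mm², y = 128.79 mm, Ī = 122 452 mm⁴.
Centroid: ȳ = ΣA·y / ΣA = 70.45 mm.
Transfer each piece to the centroidal x-axis using Ī + A·d² with d = y − 70.45:
  rectangular body: d = -12.95 mm → contributes +9 491 638 mm⁴
  semicircular cap: d = 58.343 mm → contributes +5 770 149 mm⁴
Total I = 15 261 786 mm⁴.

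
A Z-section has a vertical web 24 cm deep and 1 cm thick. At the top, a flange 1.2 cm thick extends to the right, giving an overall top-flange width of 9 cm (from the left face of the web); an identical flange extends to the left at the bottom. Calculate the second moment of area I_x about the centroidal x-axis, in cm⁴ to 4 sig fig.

Break the section into simple shapes (no overlaps), measuring from the bottom-left corner of the bounding box.
Web: 1 × 24, A = 24 cm², y = 12 cm, Ī = 1 152 cm⁴.
Top flange (beyond web): 8 × 1.2, A = 9.6 cm², y = 23.4 cm, Ī = 1.152 cm⁴.
Bottom flange (beyond web): 8 × 1.2, A = 9.6 cm², y = 0.6 cm, Ī = 1.152 cm⁴.
Centroid: ȳ = ΣA·y / ΣA = 12 cm.
Transfer each piece to the centroidal x-axis using Ī + A·d² with d = y − 12:
  web: d = 0 cm → contributes +1 152 cm⁴
  top flange (beyond web): d = 11.4 cm → contributes +1248.77 cm⁴
  bottom flange (beyond web): d = -11.4 cm → contributes +1248.77 cm⁴
Total I = 3649.54 cm⁴.

I_x ≈ 3650 cm⁴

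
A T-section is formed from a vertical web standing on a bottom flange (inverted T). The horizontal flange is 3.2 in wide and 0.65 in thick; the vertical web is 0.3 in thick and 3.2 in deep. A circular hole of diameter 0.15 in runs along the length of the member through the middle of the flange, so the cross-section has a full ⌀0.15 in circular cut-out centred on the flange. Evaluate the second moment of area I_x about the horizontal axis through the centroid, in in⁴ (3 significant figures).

I_x ≈ 3.32 in⁴

Split into non-overlapping primitives; take the origin at the lower-left of the bounding box.
Flange: 3.2 × 0.65, A = 2.08 in², y = 0.325 in, Ī = 0.073233 in⁴.
Web: 0.3 × 3.2, A = 0.96 in², y = 2.25 in, Ī = 0.8192 in⁴.
Hole (subtracted): ⌀0.15, A = 0.017671 in², y = 0.325 in, Ī = 0.00002485 in⁴.
Centroid: ȳ = ΣA·y / ΣA = 0.93645 in.
Transfer each piece to the horizontal axis through the centroid using Ī + A·d² with d = y − 0.93645:
  flange: d = -0.61145 in → contributes +0.85088 in⁴
  web: d = 1.3136 in → contributes +2.4756 in⁴
  hole: d = -0.61145 in → contributes −0.0066317 in⁴
Total I = 3.3199 in⁴.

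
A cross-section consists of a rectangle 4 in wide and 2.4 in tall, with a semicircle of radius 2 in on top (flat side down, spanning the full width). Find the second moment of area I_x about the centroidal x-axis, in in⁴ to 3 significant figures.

I_x ≈ 22.3 in⁴

Decompose the section into non-overlapping parts with the origin at the bottom-left of its bounding rectangle.
Rectangular body: 4 × 2.4, A = 9.6 in², y = 1.2 in, Ī = 4.608 in⁴.
Semicircular cap: semicircle r = 2, A = 6.2832 in², y = 3.2488 in, Ī = 1.7561 in⁴.
Centroid: ȳ = ΣA·y / ΣA = 2.0105 in.
Transfer each piece to the centroidal x-axis using Ī + A·d² with d = y − 2.0105:
  rectangular body: d = -0.81049 in → contributes +10.914 in⁴
  semicircular cap: d = 1.2383 in → contributes +11.391 in⁴
Total I = 22.305 in⁴.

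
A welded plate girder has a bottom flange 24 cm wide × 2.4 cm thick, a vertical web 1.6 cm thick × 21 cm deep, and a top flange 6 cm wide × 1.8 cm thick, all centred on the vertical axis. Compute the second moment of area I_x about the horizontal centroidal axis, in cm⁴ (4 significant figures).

I_x ≈ 7579 cm⁴

Treat the section as a set of non-overlapping primitives; coordinates are from the bounding-box lower-left.
Bottom plate: 24 × 2.4, A = 57.6 cm², y = 1.2 cm, Ī = 27.648 cm⁴.
Web plate: 1.6 × 21, A = 33.6 cm², y = 12.9 cm, Ī = 1234.8 cm⁴.
Top plate: 6 × 1.8, A = 10.8 cm², y = 24.3 cm, Ī = 2.916 cm⁴.
Centroid: ȳ = ΣA·y / ΣA = 7.5 cm.
Transfer each piece to the horizontal centroidal axis using Ī + A·d² with d = y − 7.5:
  bottom plate: d = -6.3 cm → contributes +2313.79 cm⁴
  web plate: d = 5.4 cm → contributes +2214.58 cm⁴
  top plate: d = 16.8 cm → contributes +3051.11 cm⁴
Total I = 7579.48 cm⁴.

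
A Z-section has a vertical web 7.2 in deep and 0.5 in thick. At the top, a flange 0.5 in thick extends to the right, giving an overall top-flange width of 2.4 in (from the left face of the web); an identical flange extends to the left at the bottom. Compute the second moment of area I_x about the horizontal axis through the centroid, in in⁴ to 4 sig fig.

I_x ≈ 36.91 in⁴

Split into non-overlapping primitives; take the origin at the lower-left of the bounding box.
Web: 0.5 × 7.2, A = 3.6 in², y = 3.6 in, Ī = 15.552 in⁴.
Top flange (beyond web): 1.9 × 0.5, A = 0.95 in², y = 6.95 in, Ī = 0.0197917 in⁴.
Bottom flange (beyond web): 1.9 × 0.5, A = 0.95 in², y = 0.25 in, Ī = 0.0197917 in⁴.
Centroid: ȳ = ΣA·y / ΣA = 3.6 in.
Transfer each piece to the horizontal axis through the centroid using Ī + A·d² with d = y − 3.6:
  web: d = 0 in → contributes +15.552 in⁴
  top flange (beyond web): d = 3.35 in → contributes +10.6812 in⁴
  bottom flange (beyond web): d = -3.35 in → contributes +10.6812 in⁴
Total I = 36.9143 in⁴.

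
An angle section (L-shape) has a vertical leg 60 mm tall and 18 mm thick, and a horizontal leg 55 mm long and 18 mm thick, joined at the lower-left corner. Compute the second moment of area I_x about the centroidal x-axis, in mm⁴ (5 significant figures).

I_x ≈ 5.2366 × 10⁵ mm⁴

Split into non-overlapping primitives; take the origin at the lower-left of the bounding box.
Vertical leg: 18 × 60, A = 1 080 mm², y = 30 mm, Ī = 324 000 mm⁴.
Horizontal leg (remainder): 37 × 18, A = 666 mm², y = 9 mm, Ī = 17 982 mm⁴.
Centroid: ȳ = ΣA·y / ΣA = 21.98969 mm.
Transfer each piece to the centroidal x-axis using Ī + A·d² with d = y − 21.98969:
  vertical leg: d = 8.010309 mm → contributes +393298.3 mm⁴
  horizontal leg (remainder): d = -12.98969 mm → contributes +130357.6 mm⁴
Total I = 523655.8 mm⁴.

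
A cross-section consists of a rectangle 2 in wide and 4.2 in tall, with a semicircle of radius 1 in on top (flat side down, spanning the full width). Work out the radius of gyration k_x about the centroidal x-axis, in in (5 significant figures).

k_x ≈ 1.4475 in

Treat the section as a set of non-overlapping primitives; coordinates are from the bounding-box lower-left.
Rectangular body: 2 × 4.2, A = 8.4 in², y = 2.1 in, Ī = 12.348 in⁴.
Semicircular cap: semicircle r = 1, A = 1.570796 in², y = 4.624413 in, Ī = 0.109757 in⁴.
Centroid: ȳ = ΣA·y / ΣA = 2.497695 in.
Transfer each piece to the centroidal x-axis using Ī + A·d² with d = y − 2.497695:
  rectangular body: d = -0.3976953 in → contributes +13.67656 in⁴
  semicircular cap: d = 2.126718 in → contributes +7.214357 in⁴
Total I = 20.89091 in⁴.
Radius of gyration: k = √(I/A) = √(20.89091 / 9.970796) = 1.447484 in.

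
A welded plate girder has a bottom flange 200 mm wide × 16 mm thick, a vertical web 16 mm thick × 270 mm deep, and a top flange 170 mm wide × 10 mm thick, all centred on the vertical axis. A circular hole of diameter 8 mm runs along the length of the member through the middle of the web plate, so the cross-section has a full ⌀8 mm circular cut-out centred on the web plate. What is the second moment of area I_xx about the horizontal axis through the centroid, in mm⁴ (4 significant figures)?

I_xx ≈ 1.198 × 10⁸ mm⁴

Split into non-overlapping primitives; take the origin at the lower-left of the bounding box.
Bottom plate: 200 × 16, A = 3 200 mm², y = 8 mm, Ī = 68266.7 mm⁴.
Web plate: 16 × 270, A = 4 320 mm², y = 151 mm, Ī = 26 244 000 mm⁴.
Top plate: 170 × 10, A = 1 700 mm², y = 291 mm, Ī = 14166.7 mm⁴.
Hole (subtracted): ⌀8, A = 50.2655 mm², y = 151 mm, Ī = 201.062 mm⁴.
Centroid: ȳ = ΣA·y / ΣA = 127.052 mm.
Transfer each piece to the horizontal axis through the centroid using Ī + A·d² with d = y − 127.052:
  bottom plate: d = -119.052 mm → contributes +45 422 813 mm⁴
  web plate: d = 23.9483 mm → contributes +28 721 621 mm⁴
  top plate: d = 163.948 mm → contributes +45 708 570 mm⁴
  hole: d = 23.9483 mm → contributes −29029.5 mm⁴
Total I = 119 823 975 mm⁴.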